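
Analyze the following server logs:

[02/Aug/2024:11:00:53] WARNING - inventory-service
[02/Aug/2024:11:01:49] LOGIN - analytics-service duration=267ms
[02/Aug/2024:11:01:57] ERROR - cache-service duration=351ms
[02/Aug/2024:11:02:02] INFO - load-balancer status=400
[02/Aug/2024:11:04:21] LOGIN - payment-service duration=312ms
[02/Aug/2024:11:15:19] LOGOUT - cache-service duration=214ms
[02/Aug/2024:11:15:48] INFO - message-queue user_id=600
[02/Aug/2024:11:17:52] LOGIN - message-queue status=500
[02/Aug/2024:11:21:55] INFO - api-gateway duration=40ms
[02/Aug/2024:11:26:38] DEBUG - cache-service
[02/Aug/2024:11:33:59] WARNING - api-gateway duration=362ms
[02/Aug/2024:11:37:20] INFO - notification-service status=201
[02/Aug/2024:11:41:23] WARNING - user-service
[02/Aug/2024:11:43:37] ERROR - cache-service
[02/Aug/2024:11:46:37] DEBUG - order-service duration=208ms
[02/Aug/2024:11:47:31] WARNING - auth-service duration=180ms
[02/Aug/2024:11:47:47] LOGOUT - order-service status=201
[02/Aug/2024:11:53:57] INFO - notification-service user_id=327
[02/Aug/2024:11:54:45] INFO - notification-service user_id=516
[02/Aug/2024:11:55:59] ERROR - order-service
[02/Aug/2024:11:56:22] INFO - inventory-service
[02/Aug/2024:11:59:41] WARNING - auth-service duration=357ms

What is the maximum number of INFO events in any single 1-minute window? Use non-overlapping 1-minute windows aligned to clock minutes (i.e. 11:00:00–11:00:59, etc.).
1

To find the burst window:

1. Divide the log period into non-overlapping 1-minute windows starting at 11:00
2. Count INFO events in each window
3. Find the window with maximum count
4. Maximum events in a window: 1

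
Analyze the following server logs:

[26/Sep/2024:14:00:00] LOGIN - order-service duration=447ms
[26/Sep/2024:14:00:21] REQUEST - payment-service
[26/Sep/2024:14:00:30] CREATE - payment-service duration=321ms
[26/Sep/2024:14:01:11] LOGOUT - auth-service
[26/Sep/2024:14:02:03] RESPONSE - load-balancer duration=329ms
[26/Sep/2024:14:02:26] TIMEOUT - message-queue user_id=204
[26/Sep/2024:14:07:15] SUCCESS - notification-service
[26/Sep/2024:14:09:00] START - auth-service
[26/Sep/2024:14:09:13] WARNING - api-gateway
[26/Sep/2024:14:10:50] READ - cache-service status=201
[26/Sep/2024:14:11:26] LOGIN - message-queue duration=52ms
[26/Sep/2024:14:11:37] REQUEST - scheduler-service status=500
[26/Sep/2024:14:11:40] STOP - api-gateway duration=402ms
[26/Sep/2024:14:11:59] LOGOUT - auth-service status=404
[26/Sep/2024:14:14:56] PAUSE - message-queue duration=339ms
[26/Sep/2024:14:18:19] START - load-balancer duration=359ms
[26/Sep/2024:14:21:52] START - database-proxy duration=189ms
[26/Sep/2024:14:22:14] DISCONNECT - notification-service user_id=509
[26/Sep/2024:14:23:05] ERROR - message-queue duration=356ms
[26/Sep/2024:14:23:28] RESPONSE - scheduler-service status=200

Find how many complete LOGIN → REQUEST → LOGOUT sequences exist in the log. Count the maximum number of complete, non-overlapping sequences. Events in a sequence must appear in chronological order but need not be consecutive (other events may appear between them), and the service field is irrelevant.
2

To count sequences:

1. Look for pattern: LOGIN → REQUEST → LOGOUT
2. Greedily scan the log in chronological order, matching each sequence element in turn (ignoring service)
3. Each time the full pattern completes, increment the count and restart matching from the next event
4. Complete non-overlapping sequences found: 2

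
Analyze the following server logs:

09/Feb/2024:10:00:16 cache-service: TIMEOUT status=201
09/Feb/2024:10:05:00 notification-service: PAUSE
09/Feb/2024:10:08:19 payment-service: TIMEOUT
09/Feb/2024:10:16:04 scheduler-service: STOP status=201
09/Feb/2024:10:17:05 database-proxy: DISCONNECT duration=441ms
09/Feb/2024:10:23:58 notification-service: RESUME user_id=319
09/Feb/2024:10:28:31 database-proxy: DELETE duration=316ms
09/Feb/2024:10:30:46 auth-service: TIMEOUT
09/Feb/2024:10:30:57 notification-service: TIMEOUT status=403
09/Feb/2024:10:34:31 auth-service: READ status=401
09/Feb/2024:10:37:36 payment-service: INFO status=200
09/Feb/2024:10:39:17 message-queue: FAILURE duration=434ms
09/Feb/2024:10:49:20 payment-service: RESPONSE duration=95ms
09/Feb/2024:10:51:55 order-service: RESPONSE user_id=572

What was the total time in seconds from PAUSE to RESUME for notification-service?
1138

To calculate state duration:

1. Find PAUSE event for notification-service: 09/Feb/2024:10:05:00
2. Find RESUME event for notification-service: 09/Feb/2024:10:23:58
3. Calculate duration: 09/Feb/2024:10:23:58 - 09/Feb/2024:10:05:00 = 1138 seconds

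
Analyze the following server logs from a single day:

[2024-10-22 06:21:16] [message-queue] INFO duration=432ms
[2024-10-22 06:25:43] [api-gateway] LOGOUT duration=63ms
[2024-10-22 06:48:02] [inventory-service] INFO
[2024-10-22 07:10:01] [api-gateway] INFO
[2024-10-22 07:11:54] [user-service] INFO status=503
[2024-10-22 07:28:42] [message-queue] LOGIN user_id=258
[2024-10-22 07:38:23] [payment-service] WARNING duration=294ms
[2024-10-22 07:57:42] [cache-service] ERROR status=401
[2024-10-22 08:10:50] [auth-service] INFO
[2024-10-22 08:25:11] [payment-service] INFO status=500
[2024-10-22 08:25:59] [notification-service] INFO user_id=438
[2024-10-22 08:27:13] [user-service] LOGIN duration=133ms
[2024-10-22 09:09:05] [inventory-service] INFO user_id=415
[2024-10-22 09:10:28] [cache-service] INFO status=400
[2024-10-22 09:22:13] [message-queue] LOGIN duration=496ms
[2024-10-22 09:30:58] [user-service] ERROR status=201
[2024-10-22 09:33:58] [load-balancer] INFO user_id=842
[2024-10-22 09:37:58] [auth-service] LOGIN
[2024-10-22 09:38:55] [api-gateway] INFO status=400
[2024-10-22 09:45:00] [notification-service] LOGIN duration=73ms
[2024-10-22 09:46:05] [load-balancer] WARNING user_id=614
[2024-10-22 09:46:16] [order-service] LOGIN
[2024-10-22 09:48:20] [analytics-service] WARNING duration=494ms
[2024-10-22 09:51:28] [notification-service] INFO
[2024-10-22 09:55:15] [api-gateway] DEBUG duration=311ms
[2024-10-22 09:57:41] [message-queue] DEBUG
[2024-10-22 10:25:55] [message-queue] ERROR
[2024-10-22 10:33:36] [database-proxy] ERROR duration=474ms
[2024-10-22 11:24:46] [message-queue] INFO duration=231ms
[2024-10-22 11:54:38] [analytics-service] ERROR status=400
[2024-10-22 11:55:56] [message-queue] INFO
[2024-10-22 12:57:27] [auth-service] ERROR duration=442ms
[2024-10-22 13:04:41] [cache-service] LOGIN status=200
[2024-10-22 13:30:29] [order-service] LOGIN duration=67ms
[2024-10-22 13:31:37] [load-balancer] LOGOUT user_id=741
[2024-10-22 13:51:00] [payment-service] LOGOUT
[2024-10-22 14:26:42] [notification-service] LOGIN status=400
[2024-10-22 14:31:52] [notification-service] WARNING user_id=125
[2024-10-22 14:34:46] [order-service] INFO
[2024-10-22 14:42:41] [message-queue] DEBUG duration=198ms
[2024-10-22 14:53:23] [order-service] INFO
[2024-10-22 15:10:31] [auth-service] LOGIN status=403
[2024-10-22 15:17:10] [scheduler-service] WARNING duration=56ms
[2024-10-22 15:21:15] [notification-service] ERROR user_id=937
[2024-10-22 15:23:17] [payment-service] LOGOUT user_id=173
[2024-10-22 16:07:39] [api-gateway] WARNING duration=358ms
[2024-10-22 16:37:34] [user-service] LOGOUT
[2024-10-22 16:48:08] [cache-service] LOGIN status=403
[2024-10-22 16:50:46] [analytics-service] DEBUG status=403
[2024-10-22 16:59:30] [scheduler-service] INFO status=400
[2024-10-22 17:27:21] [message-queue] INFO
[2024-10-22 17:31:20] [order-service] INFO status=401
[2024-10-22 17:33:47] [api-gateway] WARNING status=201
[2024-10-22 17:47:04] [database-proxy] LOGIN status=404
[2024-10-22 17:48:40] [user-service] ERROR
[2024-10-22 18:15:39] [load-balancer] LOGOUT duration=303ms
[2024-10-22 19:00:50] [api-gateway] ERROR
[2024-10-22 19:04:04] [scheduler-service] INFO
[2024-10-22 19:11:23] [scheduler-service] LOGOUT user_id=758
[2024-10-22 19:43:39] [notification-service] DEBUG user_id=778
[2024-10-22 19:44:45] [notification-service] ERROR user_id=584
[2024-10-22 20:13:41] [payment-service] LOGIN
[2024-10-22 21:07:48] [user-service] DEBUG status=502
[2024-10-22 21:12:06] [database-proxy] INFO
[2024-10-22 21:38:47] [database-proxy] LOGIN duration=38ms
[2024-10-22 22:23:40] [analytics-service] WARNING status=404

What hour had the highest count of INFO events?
9

To find the peak hour:

1. Group all INFO events by hour
2. Count events in each hour
3. Find hour with maximum count
4. Peak hour: 9 (with 5 events)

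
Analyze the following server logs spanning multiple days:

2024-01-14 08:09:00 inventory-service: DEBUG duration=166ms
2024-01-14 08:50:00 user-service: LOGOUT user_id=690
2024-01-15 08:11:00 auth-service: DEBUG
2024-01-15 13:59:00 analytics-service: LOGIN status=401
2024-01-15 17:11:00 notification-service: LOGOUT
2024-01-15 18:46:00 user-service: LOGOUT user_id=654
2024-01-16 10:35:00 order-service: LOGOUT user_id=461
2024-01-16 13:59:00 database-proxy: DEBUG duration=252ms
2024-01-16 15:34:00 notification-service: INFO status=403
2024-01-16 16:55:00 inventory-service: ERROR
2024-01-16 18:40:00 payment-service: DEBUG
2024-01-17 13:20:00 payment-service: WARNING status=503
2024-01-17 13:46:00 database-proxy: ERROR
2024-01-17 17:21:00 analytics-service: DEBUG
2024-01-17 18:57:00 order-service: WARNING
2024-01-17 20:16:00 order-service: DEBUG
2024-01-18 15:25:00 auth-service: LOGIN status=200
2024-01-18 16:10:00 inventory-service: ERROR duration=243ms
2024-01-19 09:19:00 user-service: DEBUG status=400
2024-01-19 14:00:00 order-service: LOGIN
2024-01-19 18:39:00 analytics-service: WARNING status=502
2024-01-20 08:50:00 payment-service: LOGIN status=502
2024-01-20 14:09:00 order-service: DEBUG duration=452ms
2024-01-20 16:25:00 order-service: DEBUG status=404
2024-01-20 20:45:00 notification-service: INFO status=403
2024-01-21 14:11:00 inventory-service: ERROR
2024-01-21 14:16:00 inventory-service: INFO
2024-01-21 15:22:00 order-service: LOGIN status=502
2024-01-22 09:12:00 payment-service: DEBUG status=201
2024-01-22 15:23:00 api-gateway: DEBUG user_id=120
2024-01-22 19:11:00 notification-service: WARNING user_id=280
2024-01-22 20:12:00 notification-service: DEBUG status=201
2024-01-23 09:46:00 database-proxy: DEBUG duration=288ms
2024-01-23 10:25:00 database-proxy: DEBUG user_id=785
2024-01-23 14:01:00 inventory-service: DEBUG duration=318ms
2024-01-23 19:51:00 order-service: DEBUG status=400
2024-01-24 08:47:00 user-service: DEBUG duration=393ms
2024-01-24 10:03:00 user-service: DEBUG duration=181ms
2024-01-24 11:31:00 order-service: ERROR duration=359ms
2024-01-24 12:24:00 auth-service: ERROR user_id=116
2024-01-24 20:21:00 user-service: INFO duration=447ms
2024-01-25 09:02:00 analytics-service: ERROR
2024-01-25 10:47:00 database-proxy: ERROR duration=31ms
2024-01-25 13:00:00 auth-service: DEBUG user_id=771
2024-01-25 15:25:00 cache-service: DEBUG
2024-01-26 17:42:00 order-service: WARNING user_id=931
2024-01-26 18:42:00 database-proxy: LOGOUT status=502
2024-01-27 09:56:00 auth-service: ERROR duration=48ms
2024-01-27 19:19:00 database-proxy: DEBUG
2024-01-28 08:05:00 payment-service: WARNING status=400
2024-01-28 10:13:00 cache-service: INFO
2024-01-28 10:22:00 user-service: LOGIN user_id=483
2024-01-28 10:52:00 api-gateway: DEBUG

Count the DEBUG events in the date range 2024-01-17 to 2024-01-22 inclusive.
8

To filter by date range:

1. Date range: 2024-01-17 through 2024-01-22, both dates inclusive
2. Filter for DEBUG events whose date falls in this range
3. Count matching events: 8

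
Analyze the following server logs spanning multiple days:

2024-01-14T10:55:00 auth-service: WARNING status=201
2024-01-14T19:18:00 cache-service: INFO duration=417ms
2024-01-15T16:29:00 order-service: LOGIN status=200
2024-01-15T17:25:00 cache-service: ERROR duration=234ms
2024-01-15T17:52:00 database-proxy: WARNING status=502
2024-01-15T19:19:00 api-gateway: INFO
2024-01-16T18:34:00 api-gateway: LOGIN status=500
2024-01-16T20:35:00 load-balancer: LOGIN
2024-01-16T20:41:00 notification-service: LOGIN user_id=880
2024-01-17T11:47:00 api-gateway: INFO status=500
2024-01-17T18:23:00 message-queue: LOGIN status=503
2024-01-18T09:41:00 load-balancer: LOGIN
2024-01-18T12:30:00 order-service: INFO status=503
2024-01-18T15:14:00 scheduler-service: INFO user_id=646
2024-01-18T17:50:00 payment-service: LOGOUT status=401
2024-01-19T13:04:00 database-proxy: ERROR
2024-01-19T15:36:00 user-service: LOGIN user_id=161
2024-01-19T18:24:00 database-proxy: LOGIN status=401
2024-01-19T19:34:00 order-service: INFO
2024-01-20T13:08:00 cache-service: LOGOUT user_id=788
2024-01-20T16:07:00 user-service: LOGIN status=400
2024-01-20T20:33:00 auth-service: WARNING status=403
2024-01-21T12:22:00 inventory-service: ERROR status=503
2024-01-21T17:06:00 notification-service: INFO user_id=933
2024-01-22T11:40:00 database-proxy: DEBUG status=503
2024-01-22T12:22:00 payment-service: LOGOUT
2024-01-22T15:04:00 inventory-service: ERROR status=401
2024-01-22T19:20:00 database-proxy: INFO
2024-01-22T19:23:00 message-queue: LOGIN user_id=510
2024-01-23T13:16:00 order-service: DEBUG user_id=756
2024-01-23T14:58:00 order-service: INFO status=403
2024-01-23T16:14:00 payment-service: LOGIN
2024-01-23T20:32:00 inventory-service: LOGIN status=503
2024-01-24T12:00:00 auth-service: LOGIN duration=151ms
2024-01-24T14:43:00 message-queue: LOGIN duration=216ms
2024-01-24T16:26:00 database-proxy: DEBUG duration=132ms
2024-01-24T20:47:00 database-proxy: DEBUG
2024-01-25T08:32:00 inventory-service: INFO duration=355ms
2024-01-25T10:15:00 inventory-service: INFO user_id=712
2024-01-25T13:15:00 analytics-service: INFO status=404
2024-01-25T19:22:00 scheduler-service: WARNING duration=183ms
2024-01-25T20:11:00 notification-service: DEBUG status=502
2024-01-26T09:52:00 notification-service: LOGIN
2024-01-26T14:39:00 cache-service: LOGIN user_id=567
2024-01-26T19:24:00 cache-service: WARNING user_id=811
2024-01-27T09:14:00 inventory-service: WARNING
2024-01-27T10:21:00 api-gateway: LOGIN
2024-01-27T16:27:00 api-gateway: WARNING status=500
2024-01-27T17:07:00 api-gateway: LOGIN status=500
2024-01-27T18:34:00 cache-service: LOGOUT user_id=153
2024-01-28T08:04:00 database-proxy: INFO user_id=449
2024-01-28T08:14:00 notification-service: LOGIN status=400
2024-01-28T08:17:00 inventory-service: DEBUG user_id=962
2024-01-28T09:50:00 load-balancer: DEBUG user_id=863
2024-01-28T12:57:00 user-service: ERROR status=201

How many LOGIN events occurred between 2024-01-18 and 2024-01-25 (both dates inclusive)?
9

To filter by date range:

1. Date range: 2024-01-18 through 2024-01-25, both dates inclusive
2. Filter for LOGIN events whose date falls in this range
3. Count matching events: 9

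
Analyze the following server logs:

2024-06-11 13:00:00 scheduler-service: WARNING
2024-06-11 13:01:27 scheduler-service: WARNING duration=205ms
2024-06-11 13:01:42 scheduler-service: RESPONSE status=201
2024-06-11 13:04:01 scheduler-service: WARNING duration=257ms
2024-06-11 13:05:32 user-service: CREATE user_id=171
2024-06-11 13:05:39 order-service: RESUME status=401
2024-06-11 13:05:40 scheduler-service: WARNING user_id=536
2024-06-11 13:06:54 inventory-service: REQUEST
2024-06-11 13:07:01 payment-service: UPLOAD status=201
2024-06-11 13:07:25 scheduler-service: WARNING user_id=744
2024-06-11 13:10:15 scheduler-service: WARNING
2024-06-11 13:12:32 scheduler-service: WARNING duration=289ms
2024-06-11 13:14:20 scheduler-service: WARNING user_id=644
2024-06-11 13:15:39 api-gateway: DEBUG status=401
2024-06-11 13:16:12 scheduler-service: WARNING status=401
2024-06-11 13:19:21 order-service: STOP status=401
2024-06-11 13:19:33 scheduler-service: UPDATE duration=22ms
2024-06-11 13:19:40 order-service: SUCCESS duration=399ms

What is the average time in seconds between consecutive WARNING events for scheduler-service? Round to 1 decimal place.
121.5

To calculate average interval:

1. Find all WARNING events for scheduler-service in order
2. Calculate time gaps between consecutive events
3. Compute mean of gaps: 972 / 8 = 121.5 seconds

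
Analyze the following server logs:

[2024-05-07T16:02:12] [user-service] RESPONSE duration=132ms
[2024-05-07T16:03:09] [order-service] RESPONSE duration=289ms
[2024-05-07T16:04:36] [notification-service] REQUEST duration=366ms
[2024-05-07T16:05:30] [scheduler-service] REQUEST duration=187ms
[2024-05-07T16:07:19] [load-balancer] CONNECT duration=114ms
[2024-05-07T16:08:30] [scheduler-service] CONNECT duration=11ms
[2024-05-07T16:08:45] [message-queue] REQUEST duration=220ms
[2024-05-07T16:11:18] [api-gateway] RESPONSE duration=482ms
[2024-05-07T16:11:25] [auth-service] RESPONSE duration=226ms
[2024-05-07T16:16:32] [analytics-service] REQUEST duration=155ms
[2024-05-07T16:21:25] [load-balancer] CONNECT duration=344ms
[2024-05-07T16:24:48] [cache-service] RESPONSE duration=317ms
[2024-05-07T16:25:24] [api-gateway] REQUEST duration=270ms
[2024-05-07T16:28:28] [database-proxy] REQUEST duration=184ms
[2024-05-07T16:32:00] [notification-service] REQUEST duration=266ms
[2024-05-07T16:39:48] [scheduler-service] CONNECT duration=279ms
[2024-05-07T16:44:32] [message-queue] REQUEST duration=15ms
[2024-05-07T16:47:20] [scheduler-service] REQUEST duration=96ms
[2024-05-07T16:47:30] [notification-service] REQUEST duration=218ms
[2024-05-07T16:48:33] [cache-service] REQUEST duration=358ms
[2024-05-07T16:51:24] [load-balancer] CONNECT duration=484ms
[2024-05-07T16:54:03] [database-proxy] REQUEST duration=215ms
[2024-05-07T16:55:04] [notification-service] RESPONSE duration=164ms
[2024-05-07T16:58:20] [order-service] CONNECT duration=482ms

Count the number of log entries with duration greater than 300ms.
7

To count timeouts:

1. Threshold: 300ms
2. Extract duration from each log entry
3. Count entries where duration > 300
4. Timeout count: 7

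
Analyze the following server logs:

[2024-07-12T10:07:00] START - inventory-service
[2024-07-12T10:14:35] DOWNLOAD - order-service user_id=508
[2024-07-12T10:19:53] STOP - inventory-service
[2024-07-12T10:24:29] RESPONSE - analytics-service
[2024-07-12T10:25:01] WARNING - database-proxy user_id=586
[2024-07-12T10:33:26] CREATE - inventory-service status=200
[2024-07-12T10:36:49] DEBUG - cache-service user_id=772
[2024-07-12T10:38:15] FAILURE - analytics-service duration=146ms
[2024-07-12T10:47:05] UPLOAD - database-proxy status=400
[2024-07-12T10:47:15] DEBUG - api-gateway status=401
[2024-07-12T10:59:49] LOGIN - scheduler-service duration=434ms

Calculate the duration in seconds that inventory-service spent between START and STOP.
773

To calculate state duration:

1. Find START event for inventory-service: 2024-07-12T10:07:00
2. Find STOP event for inventory-service: 2024-07-12T10:19:53
3. Calculate duration: 2024-07-12T10:19:53 - 2024-07-12T10:07:00 = 773 seconds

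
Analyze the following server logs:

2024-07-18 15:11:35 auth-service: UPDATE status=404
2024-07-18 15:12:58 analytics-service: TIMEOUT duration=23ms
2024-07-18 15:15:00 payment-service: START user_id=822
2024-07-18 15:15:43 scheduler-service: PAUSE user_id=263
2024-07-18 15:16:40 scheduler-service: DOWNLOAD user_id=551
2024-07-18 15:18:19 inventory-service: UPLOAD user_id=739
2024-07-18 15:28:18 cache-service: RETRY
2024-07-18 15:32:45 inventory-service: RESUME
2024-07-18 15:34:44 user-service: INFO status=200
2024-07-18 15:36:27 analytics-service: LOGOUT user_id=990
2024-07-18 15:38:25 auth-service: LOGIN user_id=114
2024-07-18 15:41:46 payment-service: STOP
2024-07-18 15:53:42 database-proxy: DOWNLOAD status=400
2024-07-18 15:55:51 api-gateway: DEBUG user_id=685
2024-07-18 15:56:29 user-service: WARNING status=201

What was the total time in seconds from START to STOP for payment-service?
1606

To calculate state duration:

1. Find START event for payment-service: 2024-07-18 15:15:00
2. Find STOP event for payment-service: 2024-07-18 15:41:46
3. Calculate duration: 2024-07-18 15:41:46 - 2024-07-18 15:15:00 = 1606 seconds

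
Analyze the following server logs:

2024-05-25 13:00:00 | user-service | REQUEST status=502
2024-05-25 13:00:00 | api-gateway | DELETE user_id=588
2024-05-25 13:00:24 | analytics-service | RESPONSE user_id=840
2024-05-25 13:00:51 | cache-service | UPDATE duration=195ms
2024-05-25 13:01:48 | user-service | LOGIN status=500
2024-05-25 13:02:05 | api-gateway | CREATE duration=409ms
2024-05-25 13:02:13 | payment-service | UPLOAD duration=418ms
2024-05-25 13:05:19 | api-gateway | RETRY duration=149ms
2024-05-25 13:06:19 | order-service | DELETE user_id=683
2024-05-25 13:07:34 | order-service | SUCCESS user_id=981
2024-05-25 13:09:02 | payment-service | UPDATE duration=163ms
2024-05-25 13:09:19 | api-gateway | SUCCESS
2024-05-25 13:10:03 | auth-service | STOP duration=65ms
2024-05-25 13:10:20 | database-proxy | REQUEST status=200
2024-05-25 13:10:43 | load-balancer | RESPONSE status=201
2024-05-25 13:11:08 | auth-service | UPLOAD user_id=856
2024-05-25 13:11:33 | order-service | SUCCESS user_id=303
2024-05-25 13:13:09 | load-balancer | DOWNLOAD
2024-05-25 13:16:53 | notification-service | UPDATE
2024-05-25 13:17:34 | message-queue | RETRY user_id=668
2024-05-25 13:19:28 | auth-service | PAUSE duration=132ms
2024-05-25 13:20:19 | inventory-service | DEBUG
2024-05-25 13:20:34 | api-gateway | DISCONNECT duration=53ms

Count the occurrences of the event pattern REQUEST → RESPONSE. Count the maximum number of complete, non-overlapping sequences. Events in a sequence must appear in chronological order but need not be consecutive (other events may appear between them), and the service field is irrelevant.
2

To count sequences:

1. Look for pattern: REQUEST → RESPONSE
2. Greedily scan the log in chronological order, matching each sequence element in turn (ignoring service)
3. Each time the full pattern completes, increment the count and restart matching from the next event
4. Complete non-overlapping sequences found: 2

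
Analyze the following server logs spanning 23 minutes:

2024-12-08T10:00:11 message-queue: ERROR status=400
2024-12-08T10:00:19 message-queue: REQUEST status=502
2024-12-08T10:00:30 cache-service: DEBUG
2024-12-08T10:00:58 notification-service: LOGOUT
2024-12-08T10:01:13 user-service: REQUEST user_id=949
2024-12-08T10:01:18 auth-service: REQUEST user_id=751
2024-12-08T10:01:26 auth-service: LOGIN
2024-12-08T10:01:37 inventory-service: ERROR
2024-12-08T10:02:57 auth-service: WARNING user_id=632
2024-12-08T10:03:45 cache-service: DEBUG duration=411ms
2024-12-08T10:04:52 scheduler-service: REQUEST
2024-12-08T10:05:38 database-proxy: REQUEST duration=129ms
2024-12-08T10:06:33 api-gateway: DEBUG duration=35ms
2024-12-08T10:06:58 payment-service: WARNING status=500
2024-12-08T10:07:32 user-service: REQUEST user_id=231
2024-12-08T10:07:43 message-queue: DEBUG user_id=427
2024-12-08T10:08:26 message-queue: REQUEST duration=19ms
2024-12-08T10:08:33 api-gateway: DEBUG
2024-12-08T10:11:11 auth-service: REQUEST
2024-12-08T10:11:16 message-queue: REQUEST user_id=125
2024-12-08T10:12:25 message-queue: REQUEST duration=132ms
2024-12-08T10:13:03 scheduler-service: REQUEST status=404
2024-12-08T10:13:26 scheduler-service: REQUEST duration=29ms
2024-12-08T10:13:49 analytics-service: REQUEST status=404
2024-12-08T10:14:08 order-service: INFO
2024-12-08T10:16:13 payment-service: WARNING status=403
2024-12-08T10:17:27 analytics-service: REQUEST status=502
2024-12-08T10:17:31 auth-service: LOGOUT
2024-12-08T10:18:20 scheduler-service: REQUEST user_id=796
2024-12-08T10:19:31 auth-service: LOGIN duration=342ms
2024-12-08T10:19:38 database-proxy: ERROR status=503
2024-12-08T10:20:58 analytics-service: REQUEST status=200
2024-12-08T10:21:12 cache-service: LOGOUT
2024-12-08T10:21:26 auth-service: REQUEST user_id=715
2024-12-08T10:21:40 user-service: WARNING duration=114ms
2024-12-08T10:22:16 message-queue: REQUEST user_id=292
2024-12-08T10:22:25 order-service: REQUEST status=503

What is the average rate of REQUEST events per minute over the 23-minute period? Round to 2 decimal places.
0.83

To calculate the rate:

1. Count total REQUEST events: 19
2. Total time period: 23 minutes
3. Rate = 19 / 23 = 0.83 events per minute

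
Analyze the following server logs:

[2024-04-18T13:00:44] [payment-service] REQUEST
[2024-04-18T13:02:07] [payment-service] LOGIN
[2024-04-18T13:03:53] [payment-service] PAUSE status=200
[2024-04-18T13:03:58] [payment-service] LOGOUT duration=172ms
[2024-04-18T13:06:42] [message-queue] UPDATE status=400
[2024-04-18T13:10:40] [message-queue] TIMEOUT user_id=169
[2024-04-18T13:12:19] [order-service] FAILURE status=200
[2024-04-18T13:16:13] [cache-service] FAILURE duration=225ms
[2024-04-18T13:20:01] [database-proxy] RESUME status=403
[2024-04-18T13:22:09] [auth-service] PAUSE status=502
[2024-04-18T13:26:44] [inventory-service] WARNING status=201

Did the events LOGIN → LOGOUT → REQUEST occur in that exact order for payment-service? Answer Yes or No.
No

To verify sequence order:

1. Find all events in sequence LOGIN → LOGOUT → REQUEST for payment-service
2. Extract their timestamps
3. Check if timestamps are in ascending order
4. Result: No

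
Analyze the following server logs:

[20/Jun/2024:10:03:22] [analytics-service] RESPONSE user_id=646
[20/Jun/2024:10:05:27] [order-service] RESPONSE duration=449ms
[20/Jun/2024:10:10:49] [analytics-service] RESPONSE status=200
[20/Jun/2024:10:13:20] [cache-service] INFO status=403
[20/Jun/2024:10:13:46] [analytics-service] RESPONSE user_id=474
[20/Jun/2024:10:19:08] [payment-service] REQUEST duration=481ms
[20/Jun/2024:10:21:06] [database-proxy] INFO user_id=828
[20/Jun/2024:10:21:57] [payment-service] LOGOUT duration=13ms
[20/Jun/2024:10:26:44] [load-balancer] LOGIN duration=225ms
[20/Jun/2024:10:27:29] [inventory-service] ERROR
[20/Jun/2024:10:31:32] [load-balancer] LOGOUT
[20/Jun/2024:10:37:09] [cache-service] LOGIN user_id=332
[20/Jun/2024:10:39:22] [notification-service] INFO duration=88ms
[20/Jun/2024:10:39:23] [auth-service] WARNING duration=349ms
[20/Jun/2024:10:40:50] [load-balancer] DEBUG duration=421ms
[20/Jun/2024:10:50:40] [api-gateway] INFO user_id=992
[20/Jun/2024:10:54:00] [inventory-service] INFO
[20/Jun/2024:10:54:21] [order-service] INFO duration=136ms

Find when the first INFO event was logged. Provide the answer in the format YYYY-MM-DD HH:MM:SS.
2024-06-20 10:13:20

To find the first event:

1. Filter for all INFO events
2. Sort by timestamp
3. Select the first one
4. Timestamp: 2024-06-20 10:13:20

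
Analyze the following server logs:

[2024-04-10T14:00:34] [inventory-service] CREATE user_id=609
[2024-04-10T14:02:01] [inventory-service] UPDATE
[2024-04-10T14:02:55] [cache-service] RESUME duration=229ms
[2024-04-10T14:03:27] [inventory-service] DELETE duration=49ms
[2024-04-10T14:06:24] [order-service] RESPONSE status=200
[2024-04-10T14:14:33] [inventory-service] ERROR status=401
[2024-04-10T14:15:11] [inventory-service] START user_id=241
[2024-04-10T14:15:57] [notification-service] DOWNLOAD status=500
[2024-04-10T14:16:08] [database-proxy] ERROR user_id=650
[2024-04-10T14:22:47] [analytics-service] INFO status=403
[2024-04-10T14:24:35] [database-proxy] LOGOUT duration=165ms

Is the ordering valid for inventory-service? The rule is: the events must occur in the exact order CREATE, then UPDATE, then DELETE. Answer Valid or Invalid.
Valid

To validate ordering:

1. Required order: CREATE → UPDATE → DELETE
2. Rule: the events must occur in the exact order CREATE, then UPDATE, then DELETE
3. Check actual order of events for inventory-service
4. Result: Valid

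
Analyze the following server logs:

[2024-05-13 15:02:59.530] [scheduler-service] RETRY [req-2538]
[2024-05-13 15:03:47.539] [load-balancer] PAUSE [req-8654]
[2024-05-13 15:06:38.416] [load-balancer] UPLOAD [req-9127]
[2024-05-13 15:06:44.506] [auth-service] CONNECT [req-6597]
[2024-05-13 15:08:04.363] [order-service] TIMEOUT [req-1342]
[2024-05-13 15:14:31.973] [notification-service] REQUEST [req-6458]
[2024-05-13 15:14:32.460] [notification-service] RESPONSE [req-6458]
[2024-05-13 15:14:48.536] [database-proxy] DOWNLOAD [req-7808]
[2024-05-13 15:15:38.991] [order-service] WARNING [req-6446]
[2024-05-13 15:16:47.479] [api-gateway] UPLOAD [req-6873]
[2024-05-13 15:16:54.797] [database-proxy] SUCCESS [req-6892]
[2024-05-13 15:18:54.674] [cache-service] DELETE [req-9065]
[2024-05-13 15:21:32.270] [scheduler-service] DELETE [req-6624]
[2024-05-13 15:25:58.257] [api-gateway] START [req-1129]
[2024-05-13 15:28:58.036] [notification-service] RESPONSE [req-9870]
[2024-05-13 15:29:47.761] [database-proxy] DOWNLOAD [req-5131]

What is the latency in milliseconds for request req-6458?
487

To calculate latency:

1. Find REQUEST with id req-6458: 2024-05-13 15:14:31.973
2. Find RESPONSE with id req-6458: 2024-05-13 15:14:32.460
3. Latency: 2024-05-13 15:14:32.460 - 2024-05-13 15:14:31.973 = 487ms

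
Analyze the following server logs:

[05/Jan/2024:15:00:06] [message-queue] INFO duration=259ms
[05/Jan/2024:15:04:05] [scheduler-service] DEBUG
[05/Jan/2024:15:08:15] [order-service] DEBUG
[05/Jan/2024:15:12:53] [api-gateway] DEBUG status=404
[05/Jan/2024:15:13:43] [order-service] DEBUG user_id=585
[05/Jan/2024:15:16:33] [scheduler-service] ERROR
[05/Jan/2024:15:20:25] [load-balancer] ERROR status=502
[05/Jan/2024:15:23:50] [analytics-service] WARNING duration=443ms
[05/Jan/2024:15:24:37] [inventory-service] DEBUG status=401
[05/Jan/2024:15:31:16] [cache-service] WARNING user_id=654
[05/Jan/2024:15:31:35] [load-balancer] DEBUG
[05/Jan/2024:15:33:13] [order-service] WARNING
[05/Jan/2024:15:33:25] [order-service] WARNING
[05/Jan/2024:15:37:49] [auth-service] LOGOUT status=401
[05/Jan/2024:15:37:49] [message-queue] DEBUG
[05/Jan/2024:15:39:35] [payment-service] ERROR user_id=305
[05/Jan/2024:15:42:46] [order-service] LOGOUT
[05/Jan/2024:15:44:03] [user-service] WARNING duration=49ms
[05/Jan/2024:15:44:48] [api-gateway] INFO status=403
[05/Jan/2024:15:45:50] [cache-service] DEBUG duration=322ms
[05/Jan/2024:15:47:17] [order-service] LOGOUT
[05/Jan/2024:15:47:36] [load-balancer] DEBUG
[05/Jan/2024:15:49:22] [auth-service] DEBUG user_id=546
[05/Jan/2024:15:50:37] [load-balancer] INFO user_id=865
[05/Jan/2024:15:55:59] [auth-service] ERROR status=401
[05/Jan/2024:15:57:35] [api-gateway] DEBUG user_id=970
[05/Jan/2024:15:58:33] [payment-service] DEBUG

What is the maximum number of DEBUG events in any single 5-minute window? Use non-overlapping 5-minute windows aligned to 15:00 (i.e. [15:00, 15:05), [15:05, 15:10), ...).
3

To find the burst window:

1. Divide the log period into non-overlapping 5-minute windows starting at 15:00
2. Count DEBUG events in each window
3. Find the window with maximum count
4. Maximum events in a window: 3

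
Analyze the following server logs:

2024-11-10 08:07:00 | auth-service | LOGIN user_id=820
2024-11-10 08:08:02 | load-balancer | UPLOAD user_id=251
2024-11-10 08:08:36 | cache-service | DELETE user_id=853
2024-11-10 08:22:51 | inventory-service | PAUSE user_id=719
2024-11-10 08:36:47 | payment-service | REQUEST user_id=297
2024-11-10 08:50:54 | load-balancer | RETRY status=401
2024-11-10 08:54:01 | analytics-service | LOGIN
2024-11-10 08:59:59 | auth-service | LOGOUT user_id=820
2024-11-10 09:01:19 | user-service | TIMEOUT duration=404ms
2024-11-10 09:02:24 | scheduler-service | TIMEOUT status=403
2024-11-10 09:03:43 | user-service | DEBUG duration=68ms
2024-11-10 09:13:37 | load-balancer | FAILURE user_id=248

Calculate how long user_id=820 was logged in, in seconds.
3179

To calculate session duration:

1. Find LOGIN event for user_id=820: 2024-11-10 08:07:00
2. Find LOGOUT event for user_id=820: 2024-11-10 08:59:59
3. Session duration: 2024-11-10 08:59:59 - 2024-11-10 08:07:00 = 3179 seconds (52 minutes)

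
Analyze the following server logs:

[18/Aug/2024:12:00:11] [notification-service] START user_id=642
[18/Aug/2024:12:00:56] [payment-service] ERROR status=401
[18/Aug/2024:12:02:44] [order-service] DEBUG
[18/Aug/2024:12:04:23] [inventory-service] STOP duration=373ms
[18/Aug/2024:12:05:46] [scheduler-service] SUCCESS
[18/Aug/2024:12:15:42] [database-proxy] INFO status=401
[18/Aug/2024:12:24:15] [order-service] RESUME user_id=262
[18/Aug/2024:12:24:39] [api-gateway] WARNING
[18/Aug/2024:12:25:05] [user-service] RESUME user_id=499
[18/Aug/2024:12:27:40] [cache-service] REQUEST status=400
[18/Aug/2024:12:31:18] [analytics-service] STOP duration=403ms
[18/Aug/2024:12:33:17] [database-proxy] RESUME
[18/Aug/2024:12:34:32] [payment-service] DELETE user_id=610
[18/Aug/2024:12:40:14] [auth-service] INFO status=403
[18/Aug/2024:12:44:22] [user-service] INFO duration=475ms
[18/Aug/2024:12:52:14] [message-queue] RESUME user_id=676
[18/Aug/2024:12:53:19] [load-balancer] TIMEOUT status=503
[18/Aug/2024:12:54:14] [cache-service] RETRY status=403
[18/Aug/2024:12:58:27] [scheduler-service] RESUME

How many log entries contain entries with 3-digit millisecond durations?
3

To find matching entries:

1. Pattern to match: entries with 3-digit millisecond durations
2. Scan each log entry for the pattern
3. Count matches: 3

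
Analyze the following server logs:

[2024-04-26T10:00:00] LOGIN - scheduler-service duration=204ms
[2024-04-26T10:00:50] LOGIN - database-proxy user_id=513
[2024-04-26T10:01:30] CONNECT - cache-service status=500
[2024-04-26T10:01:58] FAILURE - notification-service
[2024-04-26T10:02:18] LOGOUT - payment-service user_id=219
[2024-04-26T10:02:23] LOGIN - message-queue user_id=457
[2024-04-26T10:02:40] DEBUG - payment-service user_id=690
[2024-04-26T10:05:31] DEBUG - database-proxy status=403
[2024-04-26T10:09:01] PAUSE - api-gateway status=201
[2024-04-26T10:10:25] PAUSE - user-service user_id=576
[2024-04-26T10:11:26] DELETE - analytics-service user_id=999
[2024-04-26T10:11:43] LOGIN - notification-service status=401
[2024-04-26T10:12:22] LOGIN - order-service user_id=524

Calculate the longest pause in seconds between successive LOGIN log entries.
560

To find the longest gap:

1. Extract all LOGIN events in chronological order
2. Calculate time differences between consecutive events
3. Find the maximum difference
4. Longest gap: 560 seconds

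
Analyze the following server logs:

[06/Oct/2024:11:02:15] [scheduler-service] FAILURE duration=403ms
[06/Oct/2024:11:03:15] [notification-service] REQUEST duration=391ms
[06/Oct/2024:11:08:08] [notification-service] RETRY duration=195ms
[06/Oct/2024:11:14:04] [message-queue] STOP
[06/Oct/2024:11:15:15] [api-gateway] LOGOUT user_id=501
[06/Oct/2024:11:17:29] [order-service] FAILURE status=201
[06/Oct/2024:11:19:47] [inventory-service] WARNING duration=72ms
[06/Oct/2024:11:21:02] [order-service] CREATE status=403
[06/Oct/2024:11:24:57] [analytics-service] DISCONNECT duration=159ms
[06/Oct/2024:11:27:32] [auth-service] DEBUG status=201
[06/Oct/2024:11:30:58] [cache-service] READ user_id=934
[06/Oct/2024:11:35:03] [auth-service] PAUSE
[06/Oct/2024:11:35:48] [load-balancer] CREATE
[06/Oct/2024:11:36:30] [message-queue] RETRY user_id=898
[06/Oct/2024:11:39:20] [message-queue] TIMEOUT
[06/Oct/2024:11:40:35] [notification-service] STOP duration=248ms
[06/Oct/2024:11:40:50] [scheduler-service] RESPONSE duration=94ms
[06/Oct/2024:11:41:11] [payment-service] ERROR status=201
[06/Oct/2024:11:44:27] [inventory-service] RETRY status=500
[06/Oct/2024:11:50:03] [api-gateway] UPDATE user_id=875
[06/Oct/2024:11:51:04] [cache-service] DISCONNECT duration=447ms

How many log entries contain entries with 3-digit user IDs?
4

To find matching entries:

1. Pattern to match: entries with 3-digit user IDs
2. Scan each log entry for the pattern
3. Count matches: 4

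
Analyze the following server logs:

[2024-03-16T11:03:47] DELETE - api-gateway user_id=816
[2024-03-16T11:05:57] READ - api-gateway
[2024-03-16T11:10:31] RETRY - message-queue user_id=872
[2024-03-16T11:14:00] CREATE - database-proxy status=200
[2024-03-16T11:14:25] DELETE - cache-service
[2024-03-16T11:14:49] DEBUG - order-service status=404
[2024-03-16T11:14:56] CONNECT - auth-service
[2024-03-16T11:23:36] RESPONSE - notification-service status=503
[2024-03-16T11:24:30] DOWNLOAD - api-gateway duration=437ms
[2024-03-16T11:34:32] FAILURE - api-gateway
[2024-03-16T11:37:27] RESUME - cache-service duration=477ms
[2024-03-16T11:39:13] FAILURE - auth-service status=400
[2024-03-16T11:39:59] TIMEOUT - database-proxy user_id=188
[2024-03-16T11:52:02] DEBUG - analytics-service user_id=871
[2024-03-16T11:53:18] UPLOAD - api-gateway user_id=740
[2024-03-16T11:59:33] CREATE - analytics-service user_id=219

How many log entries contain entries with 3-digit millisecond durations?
2

To find matching entries:

1. Pattern to match: entries with 3-digit millisecond durations
2. Scan each log entry for the pattern
3. Count matches: 2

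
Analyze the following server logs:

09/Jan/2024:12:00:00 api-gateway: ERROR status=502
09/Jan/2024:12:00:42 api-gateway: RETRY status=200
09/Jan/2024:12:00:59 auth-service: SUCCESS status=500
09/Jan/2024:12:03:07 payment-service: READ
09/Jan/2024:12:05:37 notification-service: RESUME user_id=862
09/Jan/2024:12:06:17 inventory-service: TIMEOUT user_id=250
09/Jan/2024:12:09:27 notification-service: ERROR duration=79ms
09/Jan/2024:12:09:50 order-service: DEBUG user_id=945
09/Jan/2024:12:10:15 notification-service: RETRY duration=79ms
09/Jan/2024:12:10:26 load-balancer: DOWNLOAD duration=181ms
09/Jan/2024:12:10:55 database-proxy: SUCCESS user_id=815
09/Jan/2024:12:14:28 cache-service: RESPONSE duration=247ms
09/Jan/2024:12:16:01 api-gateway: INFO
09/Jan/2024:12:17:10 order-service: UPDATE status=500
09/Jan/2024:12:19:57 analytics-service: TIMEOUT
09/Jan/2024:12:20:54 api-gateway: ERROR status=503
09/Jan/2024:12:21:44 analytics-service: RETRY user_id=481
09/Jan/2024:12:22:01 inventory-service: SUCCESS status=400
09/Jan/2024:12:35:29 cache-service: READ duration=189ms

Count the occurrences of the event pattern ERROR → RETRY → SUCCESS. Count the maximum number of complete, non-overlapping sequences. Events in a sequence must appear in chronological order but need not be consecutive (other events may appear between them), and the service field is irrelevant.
3

To count sequences:

1. Look for pattern: ERROR → RETRY → SUCCESS
2. Greedily scan the log in chronological order, matching each sequence element in turn (ignoring service)
3. Each time the full pattern completes, increment the count and restart matching from the next event
4. Complete non-overlapping sequences found: 3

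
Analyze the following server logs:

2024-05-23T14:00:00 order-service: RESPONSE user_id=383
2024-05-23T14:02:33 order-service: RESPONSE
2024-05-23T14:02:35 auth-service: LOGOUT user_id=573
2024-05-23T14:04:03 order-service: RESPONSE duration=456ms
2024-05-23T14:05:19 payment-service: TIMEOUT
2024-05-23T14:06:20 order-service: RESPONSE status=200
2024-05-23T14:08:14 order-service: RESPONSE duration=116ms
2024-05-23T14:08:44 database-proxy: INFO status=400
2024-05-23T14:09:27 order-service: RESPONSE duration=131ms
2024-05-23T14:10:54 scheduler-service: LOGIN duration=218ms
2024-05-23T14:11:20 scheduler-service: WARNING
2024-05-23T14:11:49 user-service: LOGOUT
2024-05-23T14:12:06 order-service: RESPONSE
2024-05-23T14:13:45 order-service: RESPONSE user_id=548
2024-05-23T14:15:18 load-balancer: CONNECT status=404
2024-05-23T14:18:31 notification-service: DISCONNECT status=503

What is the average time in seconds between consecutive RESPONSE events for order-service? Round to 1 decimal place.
117.9

To calculate average interval:

1. Find all RESPONSE events for order-service in order
2. Calculate time gaps between consecutive events
3. Compute mean of gaps: 825 / 7 = 117.9 seconds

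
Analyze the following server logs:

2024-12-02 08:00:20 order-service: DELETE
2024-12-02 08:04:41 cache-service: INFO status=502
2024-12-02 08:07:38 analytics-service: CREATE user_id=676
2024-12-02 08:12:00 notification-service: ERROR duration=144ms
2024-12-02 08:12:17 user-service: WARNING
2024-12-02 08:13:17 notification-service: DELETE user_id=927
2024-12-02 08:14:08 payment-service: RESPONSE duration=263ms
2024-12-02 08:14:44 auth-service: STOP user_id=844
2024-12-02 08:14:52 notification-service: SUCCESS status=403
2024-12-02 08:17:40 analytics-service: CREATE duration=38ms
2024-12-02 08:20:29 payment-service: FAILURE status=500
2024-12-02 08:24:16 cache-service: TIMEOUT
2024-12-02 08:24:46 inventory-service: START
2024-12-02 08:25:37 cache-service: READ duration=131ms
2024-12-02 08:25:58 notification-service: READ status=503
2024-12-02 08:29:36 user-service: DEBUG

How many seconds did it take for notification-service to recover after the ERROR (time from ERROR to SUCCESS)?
172

To calculate recovery time:

1. Find ERROR event for notification-service: 2024-12-02 08:12:00
2. Find next SUCCESS event for notification-service: 2024-12-02 08:14:52
3. Recovery time: 2024-12-02 08:14:52 - 2024-12-02 08:12:00 = 172 seconds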